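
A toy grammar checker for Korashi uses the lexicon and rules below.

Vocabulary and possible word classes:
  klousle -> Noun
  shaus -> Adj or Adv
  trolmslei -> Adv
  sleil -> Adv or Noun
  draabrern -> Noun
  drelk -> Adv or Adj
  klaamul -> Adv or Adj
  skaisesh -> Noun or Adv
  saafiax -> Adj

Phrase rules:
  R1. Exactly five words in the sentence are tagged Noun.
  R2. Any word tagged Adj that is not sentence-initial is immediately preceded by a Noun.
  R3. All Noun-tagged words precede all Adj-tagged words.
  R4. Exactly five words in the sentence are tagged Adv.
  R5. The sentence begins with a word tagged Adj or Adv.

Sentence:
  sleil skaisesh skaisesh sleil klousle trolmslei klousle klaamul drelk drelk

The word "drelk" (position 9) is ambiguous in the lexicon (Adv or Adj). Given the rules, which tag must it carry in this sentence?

Adv

Candidates per position — 1:sleil {Adv,Noun}; 2:skaisesh {Noun,Adv}; 3:skaisesh {Noun,Adv}; 4:sleil {Adv,Noun}; 5:klousle {Noun}; 6:trolmslei {Adv}; 7:klousle {Noun}; 8:klaamul {Adv,Adj}; 9:drelk {Adv,Adj}; 10:drelk {Adv,Adj}.
At position 1, choosing Noun makes rule 5 impossible to satisfy; hence Adv.
At position 2, choosing Adv makes rule 1 impossible to satisfy; hence Noun.
At position 3, choosing Adv makes rule 1 impossible to satisfy; hence Noun.
At position 4, choosing Adv makes rule 1 impossible to satisfy; hence Noun.
At position 8, choosing Adj makes rule 4 impossible to satisfy; hence Adv.
At position 9, choosing Adj makes rule 2 impossible to satisfy; hence Adv.
At position 10, choosing Adj makes rule 2 impossible to satisfy; hence Adv.
So the tagging must be: Adv Noun Noun Noun Noun Adv Noun Adv Adv Adv.
Verifying each rule — rule 1 ok; rule 2 ok; rule 3 ok; rule 4 ok; rule 5 ok.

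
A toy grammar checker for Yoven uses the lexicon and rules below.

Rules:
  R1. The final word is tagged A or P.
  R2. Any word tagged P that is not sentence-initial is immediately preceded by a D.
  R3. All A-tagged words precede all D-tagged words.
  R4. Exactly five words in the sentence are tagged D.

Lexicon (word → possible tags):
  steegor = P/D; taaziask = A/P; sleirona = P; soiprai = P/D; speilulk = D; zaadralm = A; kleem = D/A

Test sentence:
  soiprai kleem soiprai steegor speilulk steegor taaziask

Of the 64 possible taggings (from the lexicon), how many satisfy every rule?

Candidates per position — 1:soiprai {P,D}; 2:kleem {D,A}; 3:soiprai {P,D}; 4:steegor {P,D}; 5:speilulk {D}; 6:steegor {P,D}; 7:taaziask {A,P}.
There are 64 candidate sequences in total.
The sequences that satisfy every rule: P D D D D D P; D D P D D D P; D D D P D D P.
Count = 3.

3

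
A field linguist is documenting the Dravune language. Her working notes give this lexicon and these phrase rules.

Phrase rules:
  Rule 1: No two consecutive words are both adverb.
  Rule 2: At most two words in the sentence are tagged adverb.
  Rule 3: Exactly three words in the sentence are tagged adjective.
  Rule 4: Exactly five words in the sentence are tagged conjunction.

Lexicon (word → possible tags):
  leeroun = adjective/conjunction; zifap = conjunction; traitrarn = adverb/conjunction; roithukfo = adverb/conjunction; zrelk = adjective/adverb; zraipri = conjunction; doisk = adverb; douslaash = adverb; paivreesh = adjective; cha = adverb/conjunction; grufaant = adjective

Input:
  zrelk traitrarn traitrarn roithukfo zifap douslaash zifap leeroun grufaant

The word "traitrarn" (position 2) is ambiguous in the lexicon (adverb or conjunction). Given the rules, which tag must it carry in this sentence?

conjunction

Candidates per position — 1:zrelk {adjective,adverb}; 2:traitrarn {adverb,conjunction}; 3:traitrarn {adverb,conjunction}; 4:roithukfo {adverb,conjunction}; 5:zifap {conjunction}; 6:douslaash {adverb}; 7:zifap {conjunction}; 8:leeroun {adjective,conjunction}; 9:grufaant {adjective}.
If word 1 were adverb, no tagging could satisfy rule 3; so word 1 is adjective.
If word 8 were conjunction, no tagging could satisfy rule 3; so word 8 is adjective.
If word 2 were adverb, no tagging could satisfy rule 4; so word 2 is conjunction.
If word 3 were adverb, no tagging could satisfy rule 4; so word 3 is conjunction.
If word 4 were adverb, no tagging could satisfy rule 4; so word 4 is conjunction.
The only consistent sequence is: adjective conjunction conjunction conjunction conjunction adverb conjunction adjective adjective.
Check: rule 1 ✓; rule 2 ✓; rule 3 ✓; rule 4 ✓.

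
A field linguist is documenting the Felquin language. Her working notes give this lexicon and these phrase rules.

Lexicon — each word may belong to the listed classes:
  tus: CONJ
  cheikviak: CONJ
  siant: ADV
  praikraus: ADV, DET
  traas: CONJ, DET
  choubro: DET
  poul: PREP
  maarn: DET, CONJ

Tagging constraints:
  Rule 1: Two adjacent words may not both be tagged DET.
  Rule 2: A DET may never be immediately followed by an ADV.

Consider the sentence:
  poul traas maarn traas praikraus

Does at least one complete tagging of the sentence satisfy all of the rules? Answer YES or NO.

YES

Candidates per position — 1:poul {PREP}; 2:traas {CONJ,DET}; 3:maarn {DET,CONJ}; 4:traas {CONJ,DET}; 5:praikraus {ADV,DET}.
One satisfying assignment: PREP DET CONJ CONJ ADV.
Rule-by-rule: rule 1 ok; rule 2 ok.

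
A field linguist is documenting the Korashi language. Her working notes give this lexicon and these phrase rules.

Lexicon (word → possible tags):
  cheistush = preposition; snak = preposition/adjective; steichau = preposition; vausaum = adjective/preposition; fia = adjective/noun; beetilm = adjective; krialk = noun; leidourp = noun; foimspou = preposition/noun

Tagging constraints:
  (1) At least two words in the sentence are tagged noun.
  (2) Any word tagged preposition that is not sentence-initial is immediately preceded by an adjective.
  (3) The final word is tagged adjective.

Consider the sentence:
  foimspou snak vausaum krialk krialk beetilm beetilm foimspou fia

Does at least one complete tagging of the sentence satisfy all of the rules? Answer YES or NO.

YES

Candidates per position — 1:foimspou {preposition,noun}; 2:snak {preposition,adjective}; 3:vausaum {adjective,preposition}; 4:krialk {noun}; 5:krialk {noun}; 6:beetilm {adjective}; 7:beetilm {adjective}; 8:foimspou {preposition,noun}; 9:fia {adjective,noun}.
One satisfying assignment: preposition adjective adjective noun noun adjective adjective noun adjective.
Rule-by-rule: rule 1 holds; rule 2 holds; rule 3 holds.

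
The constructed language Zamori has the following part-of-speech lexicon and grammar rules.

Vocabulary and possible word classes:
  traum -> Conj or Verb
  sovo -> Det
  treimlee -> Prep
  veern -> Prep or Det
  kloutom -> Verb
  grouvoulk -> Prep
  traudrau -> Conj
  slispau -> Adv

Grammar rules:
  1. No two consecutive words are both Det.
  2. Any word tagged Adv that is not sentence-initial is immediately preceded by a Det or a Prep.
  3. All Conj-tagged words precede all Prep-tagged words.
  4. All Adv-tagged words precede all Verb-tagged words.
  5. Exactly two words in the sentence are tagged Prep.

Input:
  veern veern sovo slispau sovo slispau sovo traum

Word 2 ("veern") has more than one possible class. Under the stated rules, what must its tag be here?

Candidates per position — 1:veern {Prep,Det}; 2:veern {Prep,Det}; 3:sovo {Det}; 4:slispau {Adv}; 5:sovo {Det}; 6:slispau {Adv}; 7:sovo {Det}; 8:traum {Conj,Verb}.
If word 1 were Det, no tagging could satisfy rule 5; so word 1 is Prep.
If word 2 were Det, no tagging could satisfy rule 1; so word 2 is Prep.
If word 8 were Conj, no tagging could satisfy rule 3; so word 8 is Verb.
The only consistent sequence is: Prep Prep Det Adv Det Adv Det Verb.
Rule-by-rule: rule 1 ✓; rule 2 ✓; rule 3 ✓; rule 4 ✓; rule 5 ✓.

Prep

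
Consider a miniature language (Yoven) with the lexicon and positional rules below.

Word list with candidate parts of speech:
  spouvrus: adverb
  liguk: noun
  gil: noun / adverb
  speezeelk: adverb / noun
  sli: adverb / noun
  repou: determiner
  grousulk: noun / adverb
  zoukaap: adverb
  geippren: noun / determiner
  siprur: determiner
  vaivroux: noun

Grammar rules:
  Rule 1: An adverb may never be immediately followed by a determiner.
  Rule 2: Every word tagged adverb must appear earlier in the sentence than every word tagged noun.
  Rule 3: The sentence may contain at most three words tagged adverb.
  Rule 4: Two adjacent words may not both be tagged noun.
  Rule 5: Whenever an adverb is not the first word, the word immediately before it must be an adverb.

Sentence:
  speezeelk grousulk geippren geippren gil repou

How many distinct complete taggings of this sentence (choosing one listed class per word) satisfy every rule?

Candidates per position — 1:speezeelk {adverb,noun}; 2:grousulk {noun,adverb}; 3:geippren {noun,determiner}; 4:geippren {noun,determiner}; 5:gil {noun,adverb}; 6:repou {determiner}.
There are 32 candidate sequences in total.
The sequences that satisfy every rule: adverb noun determiner determiner noun determiner; adverb adverb noun determiner noun determiner.
Count = 2.

2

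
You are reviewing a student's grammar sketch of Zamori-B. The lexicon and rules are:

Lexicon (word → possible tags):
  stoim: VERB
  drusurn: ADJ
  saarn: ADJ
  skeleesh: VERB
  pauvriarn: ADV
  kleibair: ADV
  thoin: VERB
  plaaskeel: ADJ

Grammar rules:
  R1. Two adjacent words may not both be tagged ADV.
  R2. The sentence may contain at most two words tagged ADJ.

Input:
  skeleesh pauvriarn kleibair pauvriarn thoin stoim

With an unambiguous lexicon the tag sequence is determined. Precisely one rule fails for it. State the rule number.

1

Fixed tagging: VERB ADV ADV ADV VERB VERB.
Applying the rules: R1 fails, R2 ok.
Only rule 1 fails.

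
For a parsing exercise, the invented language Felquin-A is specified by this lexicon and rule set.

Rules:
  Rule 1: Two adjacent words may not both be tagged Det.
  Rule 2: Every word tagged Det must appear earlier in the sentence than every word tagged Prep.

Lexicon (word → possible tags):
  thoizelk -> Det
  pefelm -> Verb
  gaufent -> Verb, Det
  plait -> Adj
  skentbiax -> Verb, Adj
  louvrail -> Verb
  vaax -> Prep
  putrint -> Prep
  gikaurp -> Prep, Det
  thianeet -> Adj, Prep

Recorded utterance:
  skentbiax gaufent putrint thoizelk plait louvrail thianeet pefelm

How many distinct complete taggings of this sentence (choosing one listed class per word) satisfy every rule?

Candidates per position — 1:skentbiax {Verb,Adj}; 2:gaufent {Verb,Det}; 3:putrint {Prep}; 4:thoizelk {Det}; 5:plait {Adj}; 6:louvrail {Verb}; 7:thianeet {Adj,Prep}; 8:pefelm {Verb}.
There are 8 candidate sequences in total.
Rule 2 cannot be satisfied by any choice of tags from the lexicon.
So there is no consistent tagging.
Count = 0.

0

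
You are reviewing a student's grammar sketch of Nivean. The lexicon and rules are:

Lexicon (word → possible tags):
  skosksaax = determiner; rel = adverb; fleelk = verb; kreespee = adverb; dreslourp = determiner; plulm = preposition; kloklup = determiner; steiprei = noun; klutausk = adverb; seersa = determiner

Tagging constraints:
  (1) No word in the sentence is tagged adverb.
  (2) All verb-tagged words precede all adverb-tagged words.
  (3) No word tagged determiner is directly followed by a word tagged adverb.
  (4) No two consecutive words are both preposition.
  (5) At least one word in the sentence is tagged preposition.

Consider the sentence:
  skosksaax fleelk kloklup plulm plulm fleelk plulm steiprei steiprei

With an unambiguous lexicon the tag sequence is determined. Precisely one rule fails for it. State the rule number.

Fixed tagging: determiner verb determiner preposition preposition verb preposition noun noun.
Applying the rules: R1 pass, R2 pass, R3 pass, R4 fail, R5 pass.
Only rule 4 fails.

4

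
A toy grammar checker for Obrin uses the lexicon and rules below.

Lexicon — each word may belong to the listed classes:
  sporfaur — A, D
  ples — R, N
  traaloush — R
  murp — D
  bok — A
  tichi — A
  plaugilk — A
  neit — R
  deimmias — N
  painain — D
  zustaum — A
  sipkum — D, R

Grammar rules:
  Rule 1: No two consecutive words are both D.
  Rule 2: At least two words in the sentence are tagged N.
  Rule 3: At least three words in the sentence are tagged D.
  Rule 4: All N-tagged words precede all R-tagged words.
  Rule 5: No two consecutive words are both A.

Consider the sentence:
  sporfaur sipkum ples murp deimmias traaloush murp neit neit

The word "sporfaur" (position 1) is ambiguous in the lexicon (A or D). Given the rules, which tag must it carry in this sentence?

Candidates per position — 1:sporfaur {A,D}; 2:sipkum {D,R}; 3:ples {R,N}; 4:murp {D}; 5:deimmias {N}; 6:traaloush {R}; 7:murp {D}; 8:neit {R}; 9:neit {R}.
Word 2 cannot be R — rule 4 would then fail for every completion. It is D.
Word 3 cannot be R — rule 2 would then fail for every completion. It is N.
Word 1 cannot be D — rule 1 would then fail for every completion. It is A.
That leaves exactly one tagging: A D N D N R D R R.
Checking: rule 1 satisfied; rule 2 satisfied; rule 3 satisfied; rule 4 satisfied; rule 5 satisfied.

A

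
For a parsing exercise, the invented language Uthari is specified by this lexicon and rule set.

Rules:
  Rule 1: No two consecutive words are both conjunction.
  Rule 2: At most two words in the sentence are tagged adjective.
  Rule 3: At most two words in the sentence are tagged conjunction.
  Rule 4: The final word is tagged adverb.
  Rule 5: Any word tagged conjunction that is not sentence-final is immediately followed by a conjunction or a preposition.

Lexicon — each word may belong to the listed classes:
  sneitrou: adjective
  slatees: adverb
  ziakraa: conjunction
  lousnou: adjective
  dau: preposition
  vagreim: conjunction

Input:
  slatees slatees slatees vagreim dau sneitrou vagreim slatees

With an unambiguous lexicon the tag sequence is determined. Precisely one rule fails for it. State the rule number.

5

Fixed tagging: adverb adverb adverb conjunction preposition adjective conjunction adverb.
Rule check: R1 holds, R2 holds, R3 holds, R4 holds, R5 violated.
Only rule 5 fails.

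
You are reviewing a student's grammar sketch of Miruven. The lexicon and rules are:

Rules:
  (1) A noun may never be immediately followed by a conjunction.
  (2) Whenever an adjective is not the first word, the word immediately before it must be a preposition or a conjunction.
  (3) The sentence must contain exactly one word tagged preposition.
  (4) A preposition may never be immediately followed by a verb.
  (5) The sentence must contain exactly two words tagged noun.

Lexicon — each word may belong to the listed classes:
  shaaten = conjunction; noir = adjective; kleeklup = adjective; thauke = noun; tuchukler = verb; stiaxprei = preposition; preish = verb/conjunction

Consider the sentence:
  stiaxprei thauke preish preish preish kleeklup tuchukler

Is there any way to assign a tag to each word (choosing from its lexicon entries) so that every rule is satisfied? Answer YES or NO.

Candidates per position — 1:stiaxprei {preposition}; 2:thauke {noun}; 3:preish {verb,conjunction}; 4:preish {verb,conjunction}; 5:preish {verb,conjunction}; 6:kleeklup {adjective}; 7:tuchukler {verb}.
Rule 5 cannot be satisfied by any choice of tags from the lexicon.
So there is no consistent tagging.

NO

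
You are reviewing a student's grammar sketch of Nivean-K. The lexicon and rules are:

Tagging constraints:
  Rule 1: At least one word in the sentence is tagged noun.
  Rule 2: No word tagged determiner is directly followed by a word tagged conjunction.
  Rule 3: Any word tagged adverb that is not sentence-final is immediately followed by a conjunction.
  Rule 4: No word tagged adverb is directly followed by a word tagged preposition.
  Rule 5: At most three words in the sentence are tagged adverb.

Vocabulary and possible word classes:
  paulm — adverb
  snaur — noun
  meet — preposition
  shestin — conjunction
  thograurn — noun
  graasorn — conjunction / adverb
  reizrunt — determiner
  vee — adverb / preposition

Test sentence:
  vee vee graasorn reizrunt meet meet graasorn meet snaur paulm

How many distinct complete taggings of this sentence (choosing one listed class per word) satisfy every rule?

Candidates per position — 1:vee {adverb,preposition}; 2:vee {adverb,preposition}; 3:graasorn {conjunction,adverb}; 4:reizrunt {determiner}; 5:meet {preposition}; 6:meet {preposition}; 7:graasorn {conjunction,adverb}; 8:meet {preposition}; 9:snaur {noun}; 10:paulm {adverb}.
There are 16 candidate sequences in total.
The sequences that satisfy every rule: preposition adverb conjunction determiner preposition preposition conjunction preposition noun adverb; preposition preposition conjunction determiner preposition preposition conjunction preposition noun adverb.
Count = 2.

2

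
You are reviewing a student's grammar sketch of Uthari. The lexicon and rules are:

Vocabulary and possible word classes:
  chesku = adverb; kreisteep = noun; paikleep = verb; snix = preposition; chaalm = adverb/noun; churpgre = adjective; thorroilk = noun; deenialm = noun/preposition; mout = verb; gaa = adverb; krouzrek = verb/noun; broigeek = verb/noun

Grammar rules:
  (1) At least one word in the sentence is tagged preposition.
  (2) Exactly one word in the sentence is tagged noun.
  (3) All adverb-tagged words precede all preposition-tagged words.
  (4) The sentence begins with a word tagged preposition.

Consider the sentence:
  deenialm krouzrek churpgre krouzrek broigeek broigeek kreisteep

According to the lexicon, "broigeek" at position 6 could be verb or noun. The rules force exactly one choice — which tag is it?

verb

Candidates per position — 1:deenialm {noun,preposition}; 2:krouzrek {verb,noun}; 3:churpgre {adjective}; 4:krouzrek {verb,noun}; 5:broigeek {verb,noun}; 6:broigeek {verb,noun}; 7:kreisteep {noun}.
Position 1: tagging it noun would leave rule 1 unsatisfiable, so it must be preposition.
Position 2: tagging it noun would leave rule 2 unsatisfiable, so it must be verb.
Position 4: tagging it noun would leave rule 2 unsatisfiable, so it must be verb.
Position 5: tagging it noun would leave rule 2 unsatisfiable, so it must be verb.
Position 6: tagging it noun would leave rule 2 unsatisfiable, so it must be verb.
So the tagging must be: preposition verb adjective verb verb verb noun.
Check: rule 1 satisfied; rule 2 satisfied; rule 3 satisfied; rule 4 satisfied.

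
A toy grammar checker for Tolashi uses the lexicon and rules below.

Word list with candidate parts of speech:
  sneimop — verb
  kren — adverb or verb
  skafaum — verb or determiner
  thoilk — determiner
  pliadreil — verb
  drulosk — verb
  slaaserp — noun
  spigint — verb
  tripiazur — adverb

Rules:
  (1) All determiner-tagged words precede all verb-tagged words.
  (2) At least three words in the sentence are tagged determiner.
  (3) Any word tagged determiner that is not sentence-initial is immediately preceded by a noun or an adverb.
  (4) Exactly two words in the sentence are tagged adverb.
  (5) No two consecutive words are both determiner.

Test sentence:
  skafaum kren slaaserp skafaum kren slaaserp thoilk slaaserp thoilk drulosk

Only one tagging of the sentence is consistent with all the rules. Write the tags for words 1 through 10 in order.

determiner adverb noun determiner adverb noun determiner noun determiner verb

Candidates per position — 1:skafaum {verb,determiner}; 2:kren {adverb,verb}; 3:slaaserp {noun}; 4:skafaum {verb,determiner}; 5:kren {adverb,verb}; 6:slaaserp {noun}; 7:thoilk {determiner}; 8:slaaserp {noun}; 9:thoilk {determiner}; 10:drulosk {verb}.
Position 1: verb is ruled out by rule 1; that leaves determiner.
Position 2: verb is ruled out by rule 1; that leaves adverb.
Position 4: verb is ruled out by rule 1; that leaves determiner.
Position 5: verb is ruled out by rule 1; that leaves adverb.
The only consistent sequence is: determiner adverb noun determiner adverb noun determiner noun determiner verb.
Check: rule 1 ✓; rule 2 ✓; rule 3 ✓; rule 4 ✓; rule 5 ✓.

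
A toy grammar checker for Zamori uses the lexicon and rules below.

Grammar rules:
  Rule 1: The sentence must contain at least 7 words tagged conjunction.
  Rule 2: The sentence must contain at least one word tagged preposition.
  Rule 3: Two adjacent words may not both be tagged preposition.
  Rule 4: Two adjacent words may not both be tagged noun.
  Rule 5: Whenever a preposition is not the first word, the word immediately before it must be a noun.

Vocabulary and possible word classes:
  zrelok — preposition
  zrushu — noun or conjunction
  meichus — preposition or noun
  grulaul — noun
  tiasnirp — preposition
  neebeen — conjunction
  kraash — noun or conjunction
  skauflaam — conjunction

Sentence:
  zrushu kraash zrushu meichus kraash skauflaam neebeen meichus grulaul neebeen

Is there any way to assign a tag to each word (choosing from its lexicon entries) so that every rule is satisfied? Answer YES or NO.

NO

Candidates per position — 1:zrushu {noun,conjunction}; 2:kraash {noun,conjunction}; 3:zrushu {noun,conjunction}; 4:meichus {preposition,noun}; 5:kraash {noun,conjunction}; 6:skauflaam {conjunction}; 7:neebeen {conjunction}; 8:meichus {preposition,noun}; 9:grulaul {noun}; 10:neebeen {conjunction}.
Every candidate sequence violates at least one rule; no consistent tagging exists.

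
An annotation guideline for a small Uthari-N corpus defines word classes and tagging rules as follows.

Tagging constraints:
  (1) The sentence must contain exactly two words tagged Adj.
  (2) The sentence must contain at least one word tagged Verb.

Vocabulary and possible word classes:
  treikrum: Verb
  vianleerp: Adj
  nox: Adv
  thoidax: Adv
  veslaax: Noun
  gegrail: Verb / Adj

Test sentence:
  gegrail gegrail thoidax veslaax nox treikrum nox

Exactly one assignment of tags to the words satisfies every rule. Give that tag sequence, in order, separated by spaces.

Candidates per position — 1:gegrail {Verb,Adj}; 2:gegrail {Verb,Adj}; 3:thoidax {Adv}; 4:veslaax {Noun}; 5:nox {Adv}; 6:treikrum {Verb}; 7:nox {Adv}.
Position 1: Verb is ruled out by rule 1; that leaves Adj.
Position 2: Verb is ruled out by rule 1; that leaves Adj.
That leaves exactly one tagging: Adj Adj Adv Noun Adv Verb Adv.
Verifying each rule — rule 1 holds; rule 2 holds.

Adj Adj Adv Noun Adv Verb Adv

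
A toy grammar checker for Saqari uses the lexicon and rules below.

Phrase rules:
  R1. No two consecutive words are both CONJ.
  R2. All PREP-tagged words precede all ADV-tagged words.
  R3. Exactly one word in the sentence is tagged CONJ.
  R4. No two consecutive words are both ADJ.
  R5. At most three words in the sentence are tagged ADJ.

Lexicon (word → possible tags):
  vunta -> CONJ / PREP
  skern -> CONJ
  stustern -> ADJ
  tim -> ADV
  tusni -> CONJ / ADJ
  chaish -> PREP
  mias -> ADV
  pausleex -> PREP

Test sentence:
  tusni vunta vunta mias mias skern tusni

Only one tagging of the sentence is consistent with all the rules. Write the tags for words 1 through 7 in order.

ADJ PREP PREP ADV ADV CONJ ADJ

Candidates per position — 1:tusni {CONJ,ADJ}; 2:vunta {CONJ,PREP}; 3:vunta {CONJ,PREP}; 4:mias {ADV}; 5:mias {ADV}; 6:skern {CONJ}; 7:tusni {CONJ,ADJ}.
Word 1 cannot be CONJ — rule 3 would then fail for every completion. It is ADJ.
Word 2 cannot be CONJ — rule 3 would then fail for every completion. It is PREP.
Word 3 cannot be CONJ — rule 3 would then fail for every completion. It is PREP.
Word 7 cannot be CONJ — rule 1 would then fail for every completion. It is ADJ.
So the tagging must be: ADJ PREP PREP ADV ADV CONJ ADJ.
Check: rule 1 holds; rule 2 holds; rule 3 holds; rule 4 holds; rule 5 holds.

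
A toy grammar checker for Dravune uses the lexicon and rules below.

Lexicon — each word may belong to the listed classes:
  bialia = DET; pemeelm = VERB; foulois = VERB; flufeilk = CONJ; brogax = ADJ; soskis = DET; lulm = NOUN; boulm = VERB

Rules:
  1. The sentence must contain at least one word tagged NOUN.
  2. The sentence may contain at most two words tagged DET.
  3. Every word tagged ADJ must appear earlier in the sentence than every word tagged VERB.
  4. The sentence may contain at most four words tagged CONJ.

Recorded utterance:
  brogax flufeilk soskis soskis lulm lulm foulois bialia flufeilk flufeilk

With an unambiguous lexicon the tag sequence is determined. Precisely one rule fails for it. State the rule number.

Fixed tagging: ADJ CONJ DET DET NOUN NOUN VERB DET CONJ CONJ.
Checking each rule: R1 holds, R2 violated, R3 holds, R4 holds.
Only rule 2 fails.

2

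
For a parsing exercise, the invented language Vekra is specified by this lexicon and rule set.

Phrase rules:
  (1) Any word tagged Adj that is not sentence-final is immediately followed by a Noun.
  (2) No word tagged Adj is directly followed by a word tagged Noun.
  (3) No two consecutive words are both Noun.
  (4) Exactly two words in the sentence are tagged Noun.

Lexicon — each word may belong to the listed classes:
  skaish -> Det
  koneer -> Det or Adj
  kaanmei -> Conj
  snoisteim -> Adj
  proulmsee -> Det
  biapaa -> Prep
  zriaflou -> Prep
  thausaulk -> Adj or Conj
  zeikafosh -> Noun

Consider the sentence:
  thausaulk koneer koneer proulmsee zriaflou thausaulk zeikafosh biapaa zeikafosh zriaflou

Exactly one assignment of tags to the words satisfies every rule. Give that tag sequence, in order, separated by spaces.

Conj Det Det Det Prep Conj Noun Prep Noun Prep

Candidates per position — 1:thausaulk {Adj,Conj}; 2:koneer {Det,Adj}; 3:koneer {Det,Adj}; 4:proulmsee {Det}; 5:zriaflou {Prep}; 6:thausaulk {Adj,Conj}; 7:zeikafosh {Noun}; 8:biapaa {Prep}; 9:zeikafosh {Noun}; 10:zriaflou {Prep}.
At position 1, choosing Adj makes rule 1 impossible to satisfy; hence Conj.
At position 2, choosing Adj makes rule 1 impossible to satisfy; hence Det.
At position 3, choosing Adj makes rule 1 impossible to satisfy; hence Det.
At position 6, choosing Adj makes rule 2 impossible to satisfy; hence Conj.
The unique satisfying tagging is: Conj Det Det Det Prep Conj Noun Prep Noun Prep.
Checking: rule 1 satisfied; rule 2 satisfied; rule 3 satisfied; rule 4 satisfied.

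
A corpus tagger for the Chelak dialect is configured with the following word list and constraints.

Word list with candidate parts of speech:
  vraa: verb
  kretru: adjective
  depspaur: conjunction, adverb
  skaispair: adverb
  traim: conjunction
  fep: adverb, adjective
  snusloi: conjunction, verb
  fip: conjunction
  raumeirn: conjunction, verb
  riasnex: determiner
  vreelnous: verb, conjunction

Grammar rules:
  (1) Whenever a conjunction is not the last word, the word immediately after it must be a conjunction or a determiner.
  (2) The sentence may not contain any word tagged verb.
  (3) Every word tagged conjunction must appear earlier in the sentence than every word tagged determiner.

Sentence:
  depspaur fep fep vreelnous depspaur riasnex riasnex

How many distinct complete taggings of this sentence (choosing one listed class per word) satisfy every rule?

4

Candidates per position — 1:depspaur {conjunction,adverb}; 2:fep {adverb,adjective}; 3:fep {adverb,adjective}; 4:vreelnous {verb,conjunction}; 5:depspaur {conjunction,adverb}; 6:riasnex {determiner}; 7:riasnex {determiner}.
There are 32 candidate sequences in total.
The sequences that satisfy every rule: adverb adverb adverb conjunction conjunction determiner determiner; adverb adverb adjective conjunction conjunction determiner determiner; adverb adjective adverb conjunction conjunction determiner determiner; adverb adjective adjective conjunction conjunction determiner determiner.
Count = 4.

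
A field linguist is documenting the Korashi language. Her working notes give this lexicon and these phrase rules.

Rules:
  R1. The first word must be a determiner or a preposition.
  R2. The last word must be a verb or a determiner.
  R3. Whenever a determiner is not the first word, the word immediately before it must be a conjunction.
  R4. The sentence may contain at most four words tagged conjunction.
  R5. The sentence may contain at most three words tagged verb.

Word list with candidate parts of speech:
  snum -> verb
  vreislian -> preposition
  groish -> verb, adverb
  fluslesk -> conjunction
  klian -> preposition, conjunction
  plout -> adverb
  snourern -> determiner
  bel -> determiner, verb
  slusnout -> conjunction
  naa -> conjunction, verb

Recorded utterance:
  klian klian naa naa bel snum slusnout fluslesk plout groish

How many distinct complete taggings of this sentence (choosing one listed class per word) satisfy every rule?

Candidates per position — 1:klian {preposition,conjunction}; 2:klian {preposition,conjunction}; 3:naa {conjunction,verb}; 4:naa {conjunction,verb}; 5:bel {determiner,verb}; 6:snum {verb}; 7:slusnout {conjunction}; 8:fluslesk {conjunction}; 9:plout {adverb}; 10:groish {verb,adverb}.
There are 64 candidate sequences in total.
The sequences that satisfy every rule: preposition preposition conjunction conjunction determiner verb conjunction conjunction adverb verb; preposition preposition conjunction conjunction verb verb conjunction conjunction adverb verb; preposition preposition verb conjunction determiner verb conjunction conjunction adverb verb; preposition conjunction verb conjunction determiner verb conjunction conjunction adverb verb.
Count = 4.

4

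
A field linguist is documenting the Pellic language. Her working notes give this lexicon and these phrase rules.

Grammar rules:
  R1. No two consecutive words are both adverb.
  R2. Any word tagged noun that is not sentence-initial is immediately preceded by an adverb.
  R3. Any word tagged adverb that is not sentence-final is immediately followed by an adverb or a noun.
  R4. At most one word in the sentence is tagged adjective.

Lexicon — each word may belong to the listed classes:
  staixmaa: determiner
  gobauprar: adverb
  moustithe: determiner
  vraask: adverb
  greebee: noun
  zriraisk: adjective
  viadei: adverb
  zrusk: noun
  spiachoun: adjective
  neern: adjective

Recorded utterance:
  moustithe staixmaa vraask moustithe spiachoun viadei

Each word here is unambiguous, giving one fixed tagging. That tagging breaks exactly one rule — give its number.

Fixed tagging: determiner determiner adverb determiner adjective adverb.
Applying the rules: R1 ✓, R2 ✓, R3 ✗, R4 ✓.
Only rule 3 fails.

3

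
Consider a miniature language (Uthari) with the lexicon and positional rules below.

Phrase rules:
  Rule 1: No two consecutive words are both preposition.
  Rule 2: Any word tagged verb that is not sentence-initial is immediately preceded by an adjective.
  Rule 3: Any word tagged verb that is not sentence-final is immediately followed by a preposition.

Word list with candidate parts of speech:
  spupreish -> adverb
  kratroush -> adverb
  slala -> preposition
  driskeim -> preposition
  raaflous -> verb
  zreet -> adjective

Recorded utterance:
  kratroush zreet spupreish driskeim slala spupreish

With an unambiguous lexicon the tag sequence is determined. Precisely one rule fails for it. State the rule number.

Fixed tagging: adverb adjective adverb preposition preposition adverb.
Applying the rules: R1 fail, R2 pass, R3 pass.
Only rule 1 fails.

1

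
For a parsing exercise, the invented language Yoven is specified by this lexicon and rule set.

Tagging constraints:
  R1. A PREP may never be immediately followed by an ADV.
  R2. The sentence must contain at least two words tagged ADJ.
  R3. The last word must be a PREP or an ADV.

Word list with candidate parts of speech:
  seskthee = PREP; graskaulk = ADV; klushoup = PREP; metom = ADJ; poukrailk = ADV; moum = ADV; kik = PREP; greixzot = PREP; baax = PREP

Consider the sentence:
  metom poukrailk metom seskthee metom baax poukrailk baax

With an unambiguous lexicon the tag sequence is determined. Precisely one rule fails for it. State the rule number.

Fixed tagging: ADJ ADV ADJ PREP ADJ PREP ADV PREP.
Checking each rule: R1 ✗, R2 ✓, R3 ✓.
Only rule 1 fails.

1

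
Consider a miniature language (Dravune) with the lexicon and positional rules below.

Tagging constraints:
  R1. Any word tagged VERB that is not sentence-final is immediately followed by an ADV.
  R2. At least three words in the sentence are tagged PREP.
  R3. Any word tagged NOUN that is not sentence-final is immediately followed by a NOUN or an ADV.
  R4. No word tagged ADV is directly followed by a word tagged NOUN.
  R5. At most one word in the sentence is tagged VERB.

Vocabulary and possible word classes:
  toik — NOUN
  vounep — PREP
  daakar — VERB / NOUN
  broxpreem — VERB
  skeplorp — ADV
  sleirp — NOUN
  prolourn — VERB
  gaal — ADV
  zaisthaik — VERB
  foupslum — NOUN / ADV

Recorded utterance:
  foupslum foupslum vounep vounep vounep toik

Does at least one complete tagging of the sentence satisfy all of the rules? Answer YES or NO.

Candidates per position — 1:foupslum {NOUN,ADV}; 2:foupslum {NOUN,ADV}; 3:vounep {PREP}; 4:vounep {PREP}; 5:vounep {PREP}; 6:toik {NOUN}.
One satisfying assignment: ADV ADV PREP PREP PREP NOUN.
Check: rule 1 ok; rule 2 ok; rule 3 ok; rule 4 ok; rule 5 ok.

YES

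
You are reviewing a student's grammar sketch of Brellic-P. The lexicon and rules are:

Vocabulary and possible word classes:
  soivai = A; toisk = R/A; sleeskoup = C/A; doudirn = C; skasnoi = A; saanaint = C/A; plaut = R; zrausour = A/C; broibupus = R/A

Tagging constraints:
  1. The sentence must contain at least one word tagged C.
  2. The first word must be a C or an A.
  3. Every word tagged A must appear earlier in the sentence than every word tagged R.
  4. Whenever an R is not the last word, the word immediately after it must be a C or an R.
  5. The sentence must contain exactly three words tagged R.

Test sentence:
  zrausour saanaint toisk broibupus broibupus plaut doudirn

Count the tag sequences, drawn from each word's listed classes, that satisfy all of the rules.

4

Candidates per position — 1:zrausour {A,C}; 2:saanaint {C,A}; 3:toisk {R,A}; 4:broibupus {R,A}; 5:broibupus {R,A}; 6:plaut {R}; 7:doudirn {C}.
There are 32 candidate sequences in total.
The sequences that satisfy every rule: A C A R R R C; A A A R R R C; C C A R R R C; C A A R R R C.
Count = 4.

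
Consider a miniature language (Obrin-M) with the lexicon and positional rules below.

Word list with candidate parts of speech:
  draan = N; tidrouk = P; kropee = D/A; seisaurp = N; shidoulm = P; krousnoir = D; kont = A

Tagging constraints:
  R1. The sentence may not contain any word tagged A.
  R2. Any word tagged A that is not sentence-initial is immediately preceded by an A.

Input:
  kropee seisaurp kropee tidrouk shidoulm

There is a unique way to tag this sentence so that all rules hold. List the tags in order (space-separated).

Candidates per position — 1:kropee {D,A}; 2:seisaurp {N}; 3:kropee {D,A}; 4:tidrouk {P}; 5:shidoulm {P}.
At position 1, choosing A makes rule 1 impossible to satisfy; hence D.
At position 3, choosing A makes rule 1 impossible to satisfy; hence D.
The unique satisfying tagging is: D N D P P.
Check: rule 1 holds; rule 2 holds.

D N D P P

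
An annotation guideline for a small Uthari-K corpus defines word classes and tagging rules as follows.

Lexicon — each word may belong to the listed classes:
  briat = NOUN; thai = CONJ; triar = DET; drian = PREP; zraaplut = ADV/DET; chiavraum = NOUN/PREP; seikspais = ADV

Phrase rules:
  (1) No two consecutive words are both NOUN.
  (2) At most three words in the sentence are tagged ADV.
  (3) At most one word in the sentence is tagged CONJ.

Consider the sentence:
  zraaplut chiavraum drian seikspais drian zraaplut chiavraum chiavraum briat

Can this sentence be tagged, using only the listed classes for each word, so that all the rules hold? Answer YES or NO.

YES

Candidates per position — 1:zraaplut {ADV,DET}; 2:chiavraum {NOUN,PREP}; 3:drian {PREP}; 4:seikspais {ADV}; 5:drian {PREP}; 6:zraaplut {ADV,DET}; 7:chiavraum {NOUN,PREP}; 8:chiavraum {NOUN,PREP}; 9:briat {NOUN}.
One satisfying assignment: DET PREP PREP ADV PREP DET NOUN PREP NOUN.
Checking: rule 1 ✓; rule 2 ✓; rule 3 ✓.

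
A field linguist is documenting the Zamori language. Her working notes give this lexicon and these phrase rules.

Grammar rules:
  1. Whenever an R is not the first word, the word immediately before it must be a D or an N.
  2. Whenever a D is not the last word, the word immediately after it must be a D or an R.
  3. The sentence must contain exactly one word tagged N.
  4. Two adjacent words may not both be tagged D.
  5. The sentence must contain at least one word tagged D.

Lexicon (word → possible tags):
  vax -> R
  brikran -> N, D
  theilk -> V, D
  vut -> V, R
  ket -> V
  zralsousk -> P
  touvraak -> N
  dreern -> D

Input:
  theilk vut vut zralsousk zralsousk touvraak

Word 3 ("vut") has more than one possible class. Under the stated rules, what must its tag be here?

V

Candidates per position — 1:theilk {V,D}; 2:vut {V,R}; 3:vut {V,R}; 4:zralsousk {P}; 5:zralsousk {P}; 6:touvraak {N}.
Word 1 cannot be V — rule 5 would then fail for every completion. It is D.
Word 2 cannot be V — rule 2 would then fail for every completion. It is R.
Word 3 cannot be R — rule 1 would then fail for every completion. It is V.
The only consistent sequence is: D R V P P N.
Rule-by-rule: rule 1 holds; rule 2 holds; rule 3 holds; rule 4 holds; rule 5 holds.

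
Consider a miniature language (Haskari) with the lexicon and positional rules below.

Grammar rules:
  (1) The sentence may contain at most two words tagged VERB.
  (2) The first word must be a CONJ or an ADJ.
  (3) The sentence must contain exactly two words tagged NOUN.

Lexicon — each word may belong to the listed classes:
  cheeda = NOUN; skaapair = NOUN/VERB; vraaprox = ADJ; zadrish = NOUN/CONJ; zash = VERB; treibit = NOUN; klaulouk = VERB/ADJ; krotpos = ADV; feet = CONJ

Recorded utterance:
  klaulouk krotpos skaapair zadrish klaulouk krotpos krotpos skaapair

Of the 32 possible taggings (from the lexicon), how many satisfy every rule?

6

Candidates per position — 1:klaulouk {VERB,ADJ}; 2:krotpos {ADV}; 3:skaapair {NOUN,VERB}; 4:zadrish {NOUN,CONJ}; 5:klaulouk {VERB,ADJ}; 6:krotpos {ADV}; 7:krotpos {ADV}; 8:skaapair {NOUN,VERB}.
There are 32 candidate sequences in total.
Checking each against the rules leaves 6 sequences.
Count = 6.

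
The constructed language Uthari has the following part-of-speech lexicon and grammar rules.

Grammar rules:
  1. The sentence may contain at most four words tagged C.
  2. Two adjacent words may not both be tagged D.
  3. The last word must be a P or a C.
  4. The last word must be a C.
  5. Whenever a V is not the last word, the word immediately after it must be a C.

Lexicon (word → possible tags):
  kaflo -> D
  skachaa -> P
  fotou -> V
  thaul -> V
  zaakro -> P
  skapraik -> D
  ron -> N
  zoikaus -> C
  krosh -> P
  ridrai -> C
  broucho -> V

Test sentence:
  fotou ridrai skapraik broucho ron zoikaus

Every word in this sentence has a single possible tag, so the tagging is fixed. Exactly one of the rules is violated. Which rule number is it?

5

Fixed tagging: V C D V N C.
Rule check: R1 holds, R2 holds, R3 holds, R4 holds, R5 violated.
Only rule 5 fails.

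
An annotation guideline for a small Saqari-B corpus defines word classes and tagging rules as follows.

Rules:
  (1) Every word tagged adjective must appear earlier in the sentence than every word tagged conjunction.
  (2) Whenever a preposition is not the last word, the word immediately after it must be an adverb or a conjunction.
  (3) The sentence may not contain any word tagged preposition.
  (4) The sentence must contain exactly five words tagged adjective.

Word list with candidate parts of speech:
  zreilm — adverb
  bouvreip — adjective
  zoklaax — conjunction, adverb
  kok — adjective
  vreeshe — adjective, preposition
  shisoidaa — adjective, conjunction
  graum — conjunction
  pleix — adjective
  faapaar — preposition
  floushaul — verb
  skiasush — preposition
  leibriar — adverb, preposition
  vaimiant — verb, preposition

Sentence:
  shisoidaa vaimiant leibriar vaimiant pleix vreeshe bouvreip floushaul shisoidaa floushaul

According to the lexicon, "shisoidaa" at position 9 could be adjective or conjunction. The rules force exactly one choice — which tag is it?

Candidates per position — 1:shisoidaa {adjective,conjunction}; 2:vaimiant {verb,preposition}; 3:leibriar {adverb,preposition}; 4:vaimiant {verb,preposition}; 5:pleix {adjective}; 6:vreeshe {adjective,preposition}; 7:bouvreip {adjective}; 8:floushaul {verb}; 9:shisoidaa {adjective,conjunction}; 10:floushaul {verb}.
Word 1 cannot be conjunction — rule 1 would then fail for every completion. It is adjective.
Word 2 cannot be preposition — rule 3 would then fail for every completion. It is verb.
Word 3 cannot be preposition — rule 2 would then fail for every completion. It is adverb.
Word 4 cannot be preposition — rule 2 would then fail for every completion. It is verb.
Word 6 cannot be preposition — rule 2 would then fail for every completion. It is adjective.
Word 9 cannot be conjunction — rule 4 would then fail for every completion. It is adjective.
So the tagging must be: adjective verb adverb verb adjective adjective adjective verb adjective verb.
Check: rule 1 holds; rule 2 holds; rule 3 holds; rule 4 holds.

adjective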